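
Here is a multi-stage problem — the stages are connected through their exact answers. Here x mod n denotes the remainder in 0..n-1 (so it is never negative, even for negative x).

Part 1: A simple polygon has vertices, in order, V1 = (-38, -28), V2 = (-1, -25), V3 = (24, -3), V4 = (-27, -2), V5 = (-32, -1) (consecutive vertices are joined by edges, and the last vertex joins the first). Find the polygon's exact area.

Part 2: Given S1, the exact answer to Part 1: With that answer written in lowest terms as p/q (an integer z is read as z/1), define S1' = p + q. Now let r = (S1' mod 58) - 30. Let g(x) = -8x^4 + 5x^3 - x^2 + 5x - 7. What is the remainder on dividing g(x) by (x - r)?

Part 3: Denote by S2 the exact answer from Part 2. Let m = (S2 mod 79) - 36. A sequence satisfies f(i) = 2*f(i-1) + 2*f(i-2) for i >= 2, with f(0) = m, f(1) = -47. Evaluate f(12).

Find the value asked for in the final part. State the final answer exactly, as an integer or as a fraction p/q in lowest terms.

Part 1: cross terms: (-38*-25 - -1*-28)=922, (-1*-3 - 24*-25)=603, (24*-2 - -27*-3)=-129, (-27*-1 - -32*-2)=-37, (-32*-28 - -38*-1)=858; twice the area = |2217| = 2217; area = 2217/2; answer 2217/2
Part 2: S1 = 2217/2; threaded value p + q = 2219; r = -15; remainder = value at the root: -8*(-15)^4 + 5*(-15)^3 - 1*(-15)^2 + 5*(-15)^1 - 7 = (-405000) + (-16875) + (-225) + (-75) + (-7) = -422182; answer -422182
Part 3: S2 = -422182; m = 37; f(2) = 2*(-47) + 2*(37) = -20; iterating: f(2)=-20, f(3)=-134, f(4)=-308, f(5)=-884, f(6)=-2384, f(7)=-6536, f(8)=-17840, f(9)=-48752, f(10)=-133184, f(11)=-363872, f(12)=-994112; answer -994112

-994112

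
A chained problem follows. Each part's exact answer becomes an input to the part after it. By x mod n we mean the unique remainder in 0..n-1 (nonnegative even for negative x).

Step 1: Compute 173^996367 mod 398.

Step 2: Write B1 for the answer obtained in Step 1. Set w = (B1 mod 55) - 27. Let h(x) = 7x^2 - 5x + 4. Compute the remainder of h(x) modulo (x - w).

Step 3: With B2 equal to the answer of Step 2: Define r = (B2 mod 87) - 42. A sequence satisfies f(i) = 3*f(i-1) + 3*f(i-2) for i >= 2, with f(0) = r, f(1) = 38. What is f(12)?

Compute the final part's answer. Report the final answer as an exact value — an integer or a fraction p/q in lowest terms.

83793447

Step 1: squarings mod 398: 173^1=173, 173^2=79, 173^4=271, 173^8=209, 173^16=299, 173^32=249, 173^64=311, 173^128=7, 173^256=49, 173^512=13, 173^1024=169, 173^2048=303, 173^4096=269, 173^8192=323, 173^16384=53, 173^32768=23, 173^65536=131, 173^131072=47, 173^262144=219, 173^524288=201; 173^996367 = 173^1 * 173^2 * 173^4 * 173^8 * 173^1024 * 173^4096 * 173^8192 * 173^65536 * 173^131072 * 173^262144 * 173^524288 = 243 (mod 398); answer 243
Step 2: B1 = 243; w = -4; remainder = value at the root: 7*(-4)^2 - 5*(-4)^1 + 4 = (112) + (20) + (4) = 136; answer 136
Step 3: B2 = 136; r = 7; f(2) = 3*(38) + 3*(7) = 135; iterating: f(2)=135, f(3)=519, f(4)=1962, f(5)=7443, f(6)=28215, f(7)=106974, f(8)=405567, f(9)=1537623, f(10)=5829570, f(11)=22101579, f(12)=83793447; answer 83793447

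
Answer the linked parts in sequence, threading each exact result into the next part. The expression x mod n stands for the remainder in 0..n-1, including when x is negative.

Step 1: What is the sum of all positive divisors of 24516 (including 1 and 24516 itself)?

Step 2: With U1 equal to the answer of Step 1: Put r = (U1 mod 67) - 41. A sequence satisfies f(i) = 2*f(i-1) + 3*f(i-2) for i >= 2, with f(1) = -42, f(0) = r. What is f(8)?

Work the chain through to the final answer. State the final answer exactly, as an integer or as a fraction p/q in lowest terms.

Step 1: 24516 = 2^2 * 3^3 * 227; sigma = (1 + 2 + 4) * (1 + 3 + 9 + 27) * (1 + 227) = 7 * 40 * 228 = 63840; answer 63840
Step 2: U1 = 63840; r = 15; f(2) = 2*(-42) + 3*(15) = -39; iterating: f(2)=-39, f(3)=-204, f(4)=-525, f(5)=-1662, f(6)=-4899, f(7)=-14784, f(8)=-44265; answer -44265

-44265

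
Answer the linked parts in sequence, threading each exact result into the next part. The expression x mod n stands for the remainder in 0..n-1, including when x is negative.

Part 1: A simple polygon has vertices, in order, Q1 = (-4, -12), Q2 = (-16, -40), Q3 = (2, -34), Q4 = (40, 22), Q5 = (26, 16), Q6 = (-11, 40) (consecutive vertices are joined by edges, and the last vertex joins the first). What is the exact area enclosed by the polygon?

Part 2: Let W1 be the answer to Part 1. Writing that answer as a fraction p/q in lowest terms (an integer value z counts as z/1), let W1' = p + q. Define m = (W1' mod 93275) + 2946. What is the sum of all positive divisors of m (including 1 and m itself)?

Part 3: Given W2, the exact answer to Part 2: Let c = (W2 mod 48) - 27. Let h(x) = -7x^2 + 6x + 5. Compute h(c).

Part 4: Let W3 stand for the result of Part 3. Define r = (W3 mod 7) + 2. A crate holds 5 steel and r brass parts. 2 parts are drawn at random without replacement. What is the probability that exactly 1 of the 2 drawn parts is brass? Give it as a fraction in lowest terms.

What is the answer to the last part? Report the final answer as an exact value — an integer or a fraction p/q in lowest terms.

Part 1: cross terms: (-4*-40 - -16*-12)=-32, (-16*-34 - 2*-40)=624, (2*22 - 40*-34)=1404, (40*16 - 26*22)=68, (26*40 - -11*16)=1216, (-11*-12 - -4*40)=292; twice the area = |3572| = 3572; area = 1786; answer 1786
Part 2: W1 = 1786; threaded value p + q = 1787; m = 4733; 4733 is prime, so its only divisors are 1 and 4733; sigma = 1 + 4733 = 4734; answer 4734
Part 3: W2 = 4734; c = 3; -7*(3)^2 + 6*(3)^1 + 5 = (-63) + (18) + (5) = -40; answer -40
Part 4: W3 = -40; r = 4; total draws C(9,2) = 36; favorable C(4,1)*C(5,1) = 20; P = 5/9; answer 5/9

5/9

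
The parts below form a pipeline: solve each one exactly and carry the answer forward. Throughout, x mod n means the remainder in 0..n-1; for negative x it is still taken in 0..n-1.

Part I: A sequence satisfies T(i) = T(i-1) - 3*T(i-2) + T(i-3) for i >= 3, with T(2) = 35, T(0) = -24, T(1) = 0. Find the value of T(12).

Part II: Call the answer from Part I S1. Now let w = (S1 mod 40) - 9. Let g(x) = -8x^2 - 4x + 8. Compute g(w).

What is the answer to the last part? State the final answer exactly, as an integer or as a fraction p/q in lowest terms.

-4

Part I: T(3) = 1*(35) - 3*(0) + 1*(-24) = 11; iterating: T(3)=11, T(4)=-94, T(5)=-92, T(6)=201, T(7)=383, T(8)=-312, T(9)=-1260, T(10)=59, T(11)=3527, T(12)=2090; answer 2090
Part II: S1 = 2090; w = 1; -8*(1)^2 - 4*(1)^1 + 8 = (-8) + (-4) + (8) = -4; answer -4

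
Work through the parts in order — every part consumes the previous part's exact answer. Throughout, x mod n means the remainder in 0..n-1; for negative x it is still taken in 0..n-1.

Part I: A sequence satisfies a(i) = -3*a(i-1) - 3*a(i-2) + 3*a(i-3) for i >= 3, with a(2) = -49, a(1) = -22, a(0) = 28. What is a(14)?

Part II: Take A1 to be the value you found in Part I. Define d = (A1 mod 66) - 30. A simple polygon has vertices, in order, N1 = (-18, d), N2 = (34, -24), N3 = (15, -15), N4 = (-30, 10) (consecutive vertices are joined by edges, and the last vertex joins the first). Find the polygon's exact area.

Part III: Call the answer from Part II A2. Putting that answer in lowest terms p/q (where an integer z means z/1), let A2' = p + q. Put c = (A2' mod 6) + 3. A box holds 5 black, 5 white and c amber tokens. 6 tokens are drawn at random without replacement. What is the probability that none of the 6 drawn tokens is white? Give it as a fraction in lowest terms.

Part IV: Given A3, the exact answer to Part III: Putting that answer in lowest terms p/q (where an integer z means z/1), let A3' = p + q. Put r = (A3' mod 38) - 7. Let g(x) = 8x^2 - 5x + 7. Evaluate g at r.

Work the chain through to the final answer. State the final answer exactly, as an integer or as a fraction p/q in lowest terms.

1099

Part I: a(3) = -3*(-49) - 3*(-22) + 3*(28) = 297; iterating: a(3)=297, a(4)=-810, a(5)=1392, a(6)=-855, a(7)=-4041, a(8)=18864, a(9)=-47034, a(10)=72387, a(11)=-19467, a(12)=-299862, a(13)=1175148, a(14)=-2684259; answer -2684259
Part II: A1 = -2684259; d = -3; cross terms: (-18*-24 - 34*-3)=534, (34*-15 - 15*-24)=-150, (15*10 - -30*-15)=-300, (-30*-3 - -18*10)=270; twice the area = |354| = 354; area = 177; answer 177
Part III: A2 = 177; threaded value p + q = 178; c = 7; total draws C(17,6) = 12376; favorable C(12,6) = 924; P = 33/442; answer 33/442
Part IV: A3 = 33/442; threaded value p + q = 475; r = 12; 8*(12)^2 - 5*(12)^1 + 7 = (1152) + (-60) + (7) = 1099; answer 1099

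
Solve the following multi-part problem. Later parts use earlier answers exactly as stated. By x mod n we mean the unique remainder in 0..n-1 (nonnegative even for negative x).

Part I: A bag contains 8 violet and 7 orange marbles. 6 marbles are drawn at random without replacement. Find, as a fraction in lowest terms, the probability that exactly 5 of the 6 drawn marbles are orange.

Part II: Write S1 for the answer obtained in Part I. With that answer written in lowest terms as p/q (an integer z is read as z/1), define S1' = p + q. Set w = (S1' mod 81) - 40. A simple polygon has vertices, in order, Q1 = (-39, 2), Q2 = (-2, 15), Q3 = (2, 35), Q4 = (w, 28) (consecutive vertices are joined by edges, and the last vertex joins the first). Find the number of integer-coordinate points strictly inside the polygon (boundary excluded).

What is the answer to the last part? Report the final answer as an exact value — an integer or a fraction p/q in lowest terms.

726

Part I: total draws C(15,6) = 5005; favorable C(7,5)*C(8,1) = 168; P = 24/715; answer 24/715
Part II: S1 = 24/715; threaded value p + q = 739; w = -30; cross terms: (-39*15 - -2*2)=-581, (-2*35 - 2*15)=-100, (2*28 - -30*35)=1106, (-30*2 - -39*28)=1032; twice the area = |1457| = 1457; area = 1457/2; boundary points = 1 + 4 + 1 + 1 = 7; strictly interior points = area - boundary/2 + 1 = 726; answer 726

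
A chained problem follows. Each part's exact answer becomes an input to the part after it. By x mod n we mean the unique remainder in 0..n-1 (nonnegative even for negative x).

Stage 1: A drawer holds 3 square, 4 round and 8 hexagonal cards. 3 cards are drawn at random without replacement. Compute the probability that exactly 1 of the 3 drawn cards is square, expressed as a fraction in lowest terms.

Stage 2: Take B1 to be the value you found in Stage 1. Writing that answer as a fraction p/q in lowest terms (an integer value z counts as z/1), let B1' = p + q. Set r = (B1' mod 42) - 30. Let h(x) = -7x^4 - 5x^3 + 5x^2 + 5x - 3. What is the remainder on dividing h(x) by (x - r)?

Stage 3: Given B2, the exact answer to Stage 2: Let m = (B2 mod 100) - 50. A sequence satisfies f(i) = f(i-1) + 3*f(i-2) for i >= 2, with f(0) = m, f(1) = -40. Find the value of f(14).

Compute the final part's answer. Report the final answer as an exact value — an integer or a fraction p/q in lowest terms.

Stage 1: total draws C(15,3) = 455; favorable C(3,1)*C(12,2) = 198; P = 198/455; answer 198/455
Stage 2: B1 = 198/455; threaded value p + q = 653; r = -7; remainder = value at the root: -7*(-7)^4 - 5*(-7)^3 + 5*(-7)^2 + 5*(-7)^1 - 3 = (-16807) + (1715) + (245) + (-35) + (-3) = -14885; answer -14885
Stage 3: B2 = -14885; m = -35; f(2) = 1*(-40) + 3*(-35) = -145; iterating: f(2)=-145, f(3)=-265, f(4)=-700, f(5)=-1495, f(6)=-3595, f(7)=-8080, f(8)=-18865, f(9)=-43105, f(10)=-99700, f(11)=-229015, f(12)=-528115, f(13)=-1215160, f(14)=-2799505; answer -2799505

-2799505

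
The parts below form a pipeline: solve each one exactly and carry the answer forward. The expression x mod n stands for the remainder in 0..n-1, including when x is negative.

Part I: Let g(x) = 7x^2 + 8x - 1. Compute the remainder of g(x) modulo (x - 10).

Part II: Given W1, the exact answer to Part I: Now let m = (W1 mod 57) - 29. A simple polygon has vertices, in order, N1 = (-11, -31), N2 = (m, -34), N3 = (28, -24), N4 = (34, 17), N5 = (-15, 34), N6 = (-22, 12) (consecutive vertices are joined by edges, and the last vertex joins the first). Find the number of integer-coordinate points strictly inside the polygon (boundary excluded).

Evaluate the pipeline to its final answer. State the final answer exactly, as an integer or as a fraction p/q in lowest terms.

2735

Part I: remainder = value at the root: 7*(10)^2 + 8*(10)^1 - 1 = (700) + (80) + (-1) = 779; answer 779
Part II: W1 = 779; m = 9; cross terms: (-11*-34 - 9*-31)=653, (9*-24 - 28*-34)=736, (28*17 - 34*-24)=1292, (34*34 - -15*17)=1411, (-15*12 - -22*34)=568, (-22*-31 - -11*12)=814; twice the area = |5474| = 5474; area = 2737; boundary points = 1 + 1 + 1 + 1 + 1 + 1 = 6; strictly interior points = area - boundary/2 + 1 = 2735; answer 2735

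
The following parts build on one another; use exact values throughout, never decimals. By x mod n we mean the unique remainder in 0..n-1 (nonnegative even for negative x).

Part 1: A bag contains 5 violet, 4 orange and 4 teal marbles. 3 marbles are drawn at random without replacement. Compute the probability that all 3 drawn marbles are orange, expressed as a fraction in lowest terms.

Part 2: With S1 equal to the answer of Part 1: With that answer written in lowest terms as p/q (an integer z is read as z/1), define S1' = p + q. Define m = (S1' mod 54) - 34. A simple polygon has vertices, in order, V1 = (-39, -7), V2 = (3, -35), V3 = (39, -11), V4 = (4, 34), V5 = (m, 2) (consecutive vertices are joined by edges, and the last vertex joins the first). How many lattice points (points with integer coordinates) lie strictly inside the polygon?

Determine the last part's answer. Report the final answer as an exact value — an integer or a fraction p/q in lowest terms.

2009

Part 1: total draws C(13,3) = 286; favorable C(4,3) = 4; P = 2/143; answer 2/143
Part 2: S1 = 2/143; threaded value p + q = 145; m = 3; cross terms: (-39*-35 - 3*-7)=1386, (3*-11 - 39*-35)=1332, (39*34 - 4*-11)=1370, (4*2 - 3*34)=-94, (3*-7 - -39*2)=57; twice the area = |4051| = 4051; area = 4051/2; boundary points = 14 + 12 + 5 + 1 + 3 = 35; strictly interior points = area - boundary/2 + 1 = 2009; answer 2009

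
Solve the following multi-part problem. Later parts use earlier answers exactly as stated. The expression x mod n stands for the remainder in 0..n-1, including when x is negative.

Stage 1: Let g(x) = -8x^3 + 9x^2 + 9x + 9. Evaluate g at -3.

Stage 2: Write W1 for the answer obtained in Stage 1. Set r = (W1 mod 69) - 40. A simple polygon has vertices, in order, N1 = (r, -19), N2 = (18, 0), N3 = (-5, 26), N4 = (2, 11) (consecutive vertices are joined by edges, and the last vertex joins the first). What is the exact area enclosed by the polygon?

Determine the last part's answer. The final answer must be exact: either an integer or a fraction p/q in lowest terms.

536

Stage 1: -8*(-3)^3 + 9*(-3)^2 + 9*(-3)^1 + 9 = (216) + (81) + (-27) + (9) = 279; answer 279
Stage 2: W1 = 279; r = -37; cross terms: (-37*0 - 18*-19)=342, (18*26 - -5*0)=468, (-5*11 - 2*26)=-107, (2*-19 - -37*11)=369; twice the area = |1072| = 1072; area = 536; answer 536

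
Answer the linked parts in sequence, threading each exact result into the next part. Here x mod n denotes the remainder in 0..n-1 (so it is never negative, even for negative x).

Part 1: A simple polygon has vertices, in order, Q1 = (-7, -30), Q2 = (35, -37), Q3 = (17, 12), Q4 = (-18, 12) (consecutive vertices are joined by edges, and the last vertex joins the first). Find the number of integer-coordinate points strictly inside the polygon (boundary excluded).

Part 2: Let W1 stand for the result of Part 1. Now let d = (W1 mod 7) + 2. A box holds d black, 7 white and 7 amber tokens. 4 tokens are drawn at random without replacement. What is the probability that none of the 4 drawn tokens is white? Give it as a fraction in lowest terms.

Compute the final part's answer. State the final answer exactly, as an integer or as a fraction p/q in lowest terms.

Part 1: cross terms: (-7*-37 - 35*-30)=1309, (35*12 - 17*-37)=1049, (17*12 - -18*12)=420, (-18*-30 - -7*12)=624; twice the area = |3402| = 3402; area = 1701; boundary points = 7 + 1 + 35 + 1 = 44; strictly interior points = area - boundary/2 + 1 = 1680; answer 1680
Part 2: W1 = 1680; d = 2; total draws C(16,4) = 1820; favorable C(9,4) = 126; P = 9/130; answer 9/130

9/130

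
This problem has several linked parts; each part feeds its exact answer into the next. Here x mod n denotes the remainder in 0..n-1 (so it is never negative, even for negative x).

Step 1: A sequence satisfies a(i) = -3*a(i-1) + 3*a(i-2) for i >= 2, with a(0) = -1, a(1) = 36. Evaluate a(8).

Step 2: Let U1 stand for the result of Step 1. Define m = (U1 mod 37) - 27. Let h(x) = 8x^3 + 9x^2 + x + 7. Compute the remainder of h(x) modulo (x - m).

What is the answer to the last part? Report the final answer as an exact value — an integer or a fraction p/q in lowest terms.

Step 1: a(2) = -3*(36) + 3*(-1) = -111; iterating: a(2)=-111, a(3)=441, a(4)=-1656, a(5)=6291, a(6)=-23841, a(7)=90396, a(8)=-342711; answer -342711
Step 2: U1 = -342711; m = -7; remainder = value at the root: 8*(-7)^3 + 9*(-7)^2 + 1*(-7)^1 + 7 = (-2744) + (441) + (-7) + (7) = -2303; answer -2303

-2303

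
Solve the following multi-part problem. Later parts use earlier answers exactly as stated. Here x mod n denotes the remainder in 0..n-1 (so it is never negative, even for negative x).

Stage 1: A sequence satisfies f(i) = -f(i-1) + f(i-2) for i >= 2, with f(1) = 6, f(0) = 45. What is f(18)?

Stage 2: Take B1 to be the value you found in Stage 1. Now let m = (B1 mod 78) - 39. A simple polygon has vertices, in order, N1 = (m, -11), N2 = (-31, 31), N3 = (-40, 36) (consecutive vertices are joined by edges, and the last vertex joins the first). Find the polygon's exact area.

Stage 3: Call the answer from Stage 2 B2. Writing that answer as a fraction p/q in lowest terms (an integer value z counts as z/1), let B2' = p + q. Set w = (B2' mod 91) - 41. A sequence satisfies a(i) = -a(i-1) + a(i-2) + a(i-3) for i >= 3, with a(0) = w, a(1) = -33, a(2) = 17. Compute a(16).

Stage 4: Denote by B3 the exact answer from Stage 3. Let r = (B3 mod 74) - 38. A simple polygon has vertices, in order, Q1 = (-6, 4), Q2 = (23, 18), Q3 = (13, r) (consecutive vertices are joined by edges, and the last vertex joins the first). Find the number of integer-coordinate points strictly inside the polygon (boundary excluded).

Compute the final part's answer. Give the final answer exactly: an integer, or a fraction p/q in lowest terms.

Stage 1: f(2) = -1*(6) + 1*(45) = 39; iterating: f(2)=39, f(3)=-33, f(4)=72, f(5)=-105, f(6)=177, f(7)=-282, f(8)=459, f(9)=-741, f(10)=1200, f(11)=-1941, f(12)=3141, f(13)=-5082, f(14)=8223, f(15)=-13305, f(16)=21528, f(17)=-34833, f(18)=56361; answer 56361
Stage 2: B1 = 56361; m = 6; cross terms: (6*31 - -31*-11)=-155, (-31*36 - -40*31)=124, (-40*-11 - 6*36)=224; twice the area = |193| = 193; area = 193/2; answer 193/2
Stage 3: B2 = 193/2; threaded value p + q = 195; w = -28; a(3) = -1*(17) + 1*(-33) + 1*(-28) = -78; iterating: a(3)=-78, a(4)=62, a(5)=-123, a(6)=107, a(7)=-168, a(8)=152, a(9)=-213, a(10)=197, a(11)=-258, a(12)=242, a(13)=-303, a(14)=287, a(15)=-348, a(16)=332; answer 332
Stage 4: B3 = 332; r = -2; cross terms: (-6*18 - 23*4)=-200, (23*-2 - 13*18)=-280, (13*4 - -6*-2)=40; twice the area = |-440| = 440; area = 220; boundary points = 1 + 10 + 1 = 12; strictly interior points = area - boundary/2 + 1 = 215; answer 215

215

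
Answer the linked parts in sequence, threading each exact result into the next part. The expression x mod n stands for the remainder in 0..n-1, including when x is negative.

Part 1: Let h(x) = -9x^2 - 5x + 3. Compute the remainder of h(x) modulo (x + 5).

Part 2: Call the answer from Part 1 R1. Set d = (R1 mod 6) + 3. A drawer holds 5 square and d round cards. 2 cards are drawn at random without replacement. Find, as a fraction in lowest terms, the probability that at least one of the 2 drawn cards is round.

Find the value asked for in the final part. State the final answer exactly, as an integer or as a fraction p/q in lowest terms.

Part 1: remainder = value at the root: -9*(-5)^2 - 5*(-5)^1 + 3 = (-225) + (25) + (3) = -197; answer -197
Part 2: R1 = -197; d = 4; total draws C(9,2) = 36; complement C(5,2) = 10; favorable 36 - 10 = 26; P = 13/18; answer 13/18

13/18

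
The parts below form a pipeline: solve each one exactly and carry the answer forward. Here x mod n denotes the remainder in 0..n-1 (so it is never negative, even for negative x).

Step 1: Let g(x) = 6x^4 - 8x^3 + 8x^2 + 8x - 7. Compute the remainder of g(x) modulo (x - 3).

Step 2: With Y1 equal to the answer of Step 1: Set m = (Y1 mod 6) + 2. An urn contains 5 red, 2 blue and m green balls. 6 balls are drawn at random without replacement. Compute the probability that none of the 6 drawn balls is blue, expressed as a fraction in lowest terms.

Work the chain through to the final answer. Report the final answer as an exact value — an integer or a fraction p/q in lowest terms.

Step 1: remainder = value at the root: 6*(3)^4 - 8*(3)^3 + 8*(3)^2 + 8*(3)^1 - 7 = (486) + (-216) + (72) + (24) + (-7) = 359; answer 359
Step 2: Y1 = 359; m = 7; total draws C(14,6) = 3003; favorable C(12,6) = 924; P = 4/13; answer 4/13

4/13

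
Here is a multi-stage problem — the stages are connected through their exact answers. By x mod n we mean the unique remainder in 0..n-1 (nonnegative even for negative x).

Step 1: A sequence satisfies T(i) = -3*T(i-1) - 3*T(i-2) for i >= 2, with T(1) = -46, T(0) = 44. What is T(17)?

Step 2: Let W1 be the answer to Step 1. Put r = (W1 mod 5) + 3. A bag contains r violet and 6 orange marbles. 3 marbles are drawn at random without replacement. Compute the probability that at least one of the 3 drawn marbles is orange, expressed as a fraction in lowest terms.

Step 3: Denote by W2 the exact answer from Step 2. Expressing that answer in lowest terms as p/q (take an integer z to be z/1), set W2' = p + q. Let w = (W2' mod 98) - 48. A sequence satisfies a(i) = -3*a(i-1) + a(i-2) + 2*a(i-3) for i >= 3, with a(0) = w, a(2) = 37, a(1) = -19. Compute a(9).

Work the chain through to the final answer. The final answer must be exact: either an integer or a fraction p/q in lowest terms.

Step 1: T(2) = -3*(-46) - 3*(44) = 6; iterating: T(2)=6, T(3)=120, T(4)=-378, T(5)=774, T(6)=-1188, T(7)=1242, T(8)=-162, T(9)=-3240, T(10)=10206, T(11)=-20898, T(12)=32076, T(13)=-33534, T(14)=4374, T(15)=87480, T(16)=-275562, T(17)=564246; answer 564246
Step 2: W1 = 564246; r = 4; total draws C(10,3) = 120; complement C(4,3) = 4; favorable 120 - 4 = 116; P = 29/30; answer 29/30
Step 3: W2 = 29/30; threaded value p + q = 59; w = 11; a(3) = -3*(37) + 1*(-19) + 2*(11) = -108; iterating: a(3)=-108, a(4)=323, a(5)=-1003, a(6)=3116, a(7)=-9705, a(8)=30225, a(9)=-94148; answer -94148

-94148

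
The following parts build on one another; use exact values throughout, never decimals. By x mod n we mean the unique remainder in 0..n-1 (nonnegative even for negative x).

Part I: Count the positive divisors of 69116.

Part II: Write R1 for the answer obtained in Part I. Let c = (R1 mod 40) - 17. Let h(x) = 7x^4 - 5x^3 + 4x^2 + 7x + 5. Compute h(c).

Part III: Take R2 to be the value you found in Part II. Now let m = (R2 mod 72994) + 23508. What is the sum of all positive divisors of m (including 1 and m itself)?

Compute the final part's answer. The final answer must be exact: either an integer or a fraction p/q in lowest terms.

62496

Part I: 69116 = 2^2 * 37 * 467; number of divisors = (2+1) * (1+1) * (1+1) = 12; answer 12
Part II: R1 = 12; c = -5; 7*(-5)^4 - 5*(-5)^3 + 4*(-5)^2 + 7*(-5)^1 + 5 = (4375) + (625) + (100) + (-35) + (5) = 5070; answer 5070
Part III: R2 = 5070; m = 28578; 28578 = 2 * 3 * 11 * 433; sigma = (1 + 2) * (1 + 3) * (1 + 11) * (1 + 433) = 3 * 4 * 12 * 434 = 62496; answer 62496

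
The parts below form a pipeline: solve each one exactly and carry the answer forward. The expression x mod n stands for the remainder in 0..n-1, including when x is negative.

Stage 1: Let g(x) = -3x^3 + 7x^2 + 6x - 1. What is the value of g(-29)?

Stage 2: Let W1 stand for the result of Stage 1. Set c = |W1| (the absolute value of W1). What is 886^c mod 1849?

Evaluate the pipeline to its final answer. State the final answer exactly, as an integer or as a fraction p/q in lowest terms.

Stage 1: -3*(-29)^3 + 7*(-29)^2 + 6*(-29)^1 - 1 = (73167) + (5887) + (-174) + (-1) = 78879; answer 78879
Stage 2: W1 = 78879; c = 78879; squarings mod 1849: 886^1=886, 886^2=1020, 886^4=1262, 886^8=655, 886^16=57, 886^32=1400, 886^64=60, 886^128=1751, 886^256=359, 886^512=1300, 886^1024=14, 886^2048=196, 886^4096=1436, 886^8192=461, 886^16384=1735, 886^32768=53, 886^65536=960; 886^78879 = 886^1 * 886^2 * 886^4 * 886^8 * 886^16 * 886^1024 * 886^4096 * 886^8192 * 886^65536 = 849 (mod 1849); answer 849

849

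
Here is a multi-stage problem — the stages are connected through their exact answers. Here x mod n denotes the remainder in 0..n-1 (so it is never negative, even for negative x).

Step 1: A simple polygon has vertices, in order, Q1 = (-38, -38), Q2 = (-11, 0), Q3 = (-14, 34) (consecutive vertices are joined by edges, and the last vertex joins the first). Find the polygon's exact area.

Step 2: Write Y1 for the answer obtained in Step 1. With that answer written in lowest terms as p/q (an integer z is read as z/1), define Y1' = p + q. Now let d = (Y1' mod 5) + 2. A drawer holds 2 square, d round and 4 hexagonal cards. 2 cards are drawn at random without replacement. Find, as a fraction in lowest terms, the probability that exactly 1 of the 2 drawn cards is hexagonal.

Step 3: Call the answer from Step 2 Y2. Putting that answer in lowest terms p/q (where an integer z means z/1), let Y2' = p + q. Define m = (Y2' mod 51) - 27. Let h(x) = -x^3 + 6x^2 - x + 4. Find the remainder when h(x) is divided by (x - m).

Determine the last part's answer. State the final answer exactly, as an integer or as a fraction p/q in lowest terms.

Step 1: cross terms: (-38*0 - -11*-38)=-418, (-11*34 - -14*0)=-374, (-14*-38 - -38*34)=1824; twice the area = |1032| = 1032; area = 516; answer 516
Step 2: Y1 = 516; threaded value p + q = 517; d = 4; total draws C(10,2) = 45; favorable C(4,1)*C(6,1) = 24; P = 8/15; answer 8/15
Step 3: Y2 = 8/15; threaded value p + q = 23; m = -4; remainder = value at the root: -1*(-4)^3 + 6*(-4)^2 - 1*(-4)^1 + 4 = (64) + (96) + (4) + (4) = 168; answer 168

168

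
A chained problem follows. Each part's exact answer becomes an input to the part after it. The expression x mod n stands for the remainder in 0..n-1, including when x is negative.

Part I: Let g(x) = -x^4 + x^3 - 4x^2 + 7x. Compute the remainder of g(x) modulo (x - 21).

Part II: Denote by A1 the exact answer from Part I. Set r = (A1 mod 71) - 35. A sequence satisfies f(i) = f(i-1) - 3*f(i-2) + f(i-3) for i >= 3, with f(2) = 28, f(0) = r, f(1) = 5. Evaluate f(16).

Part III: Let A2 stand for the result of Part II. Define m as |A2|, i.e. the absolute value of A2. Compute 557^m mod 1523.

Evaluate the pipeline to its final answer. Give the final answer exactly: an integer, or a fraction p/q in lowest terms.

Part I: remainder = value at the root: -1*(21)^4 + 1*(21)^3 - 4*(21)^2 + 7*(21)^1 = (-194481) + (9261) + (-1764) + (147) = -186837; answer -186837
Part II: A1 = -186837; r = 0; f(3) = 1*(28) - 3*(5) + 1*(0) = 13; iterating: f(3)=13, f(4)=-66, f(5)=-77, f(6)=134, f(7)=299, f(8)=-180, f(9)=-943, f(10)=-104, f(11)=2545, f(12)=1914, f(13)=-5825, f(14)=-9022, f(15)=10367, f(16)=31608; answer 31608
Part III: A2 = 31608; m = 31608; squarings mod 1523: 557^1=557, 557^2=1080, 557^4=1305, 557^8=311, 557^16=772, 557^32=491, 557^64=447, 557^128=296, 557^256=805, 557^512=750, 557^1024=513, 557^2048=1213, 557^4096=151, 557^8192=1479, 557^16384=413; 557^31608 = 557^8 * 557^16 * 557^32 * 557^64 * 557^256 * 557^512 * 557^2048 * 557^4096 * 557^8192 * 557^16384 = 1346 (mod 1523); answer 1346

1346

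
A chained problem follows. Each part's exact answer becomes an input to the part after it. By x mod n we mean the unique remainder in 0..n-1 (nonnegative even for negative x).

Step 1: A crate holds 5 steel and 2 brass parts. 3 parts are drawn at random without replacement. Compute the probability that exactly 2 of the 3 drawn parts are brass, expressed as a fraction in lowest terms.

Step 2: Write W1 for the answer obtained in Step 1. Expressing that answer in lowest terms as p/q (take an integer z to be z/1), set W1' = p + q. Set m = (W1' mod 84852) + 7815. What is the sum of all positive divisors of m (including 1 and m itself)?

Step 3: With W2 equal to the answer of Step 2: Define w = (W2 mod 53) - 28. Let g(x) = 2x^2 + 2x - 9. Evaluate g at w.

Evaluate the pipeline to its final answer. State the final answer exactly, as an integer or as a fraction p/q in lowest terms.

Step 1: total draws C(7,3) = 35; favorable C(2,2)*C(5,1) = 5; P = 1/7; answer 1/7
Step 2: W1 = 1/7; threaded value p + q = 8; m = 7823; 7823 is prime, so its only divisors are 1 and 7823; sigma = 1 + 7823 = 7824; answer 7824
Step 3: W2 = 7824; w = 5; 2*(5)^2 + 2*(5)^1 - 9 = (50) + (10) + (-9) = 51; answer 51

51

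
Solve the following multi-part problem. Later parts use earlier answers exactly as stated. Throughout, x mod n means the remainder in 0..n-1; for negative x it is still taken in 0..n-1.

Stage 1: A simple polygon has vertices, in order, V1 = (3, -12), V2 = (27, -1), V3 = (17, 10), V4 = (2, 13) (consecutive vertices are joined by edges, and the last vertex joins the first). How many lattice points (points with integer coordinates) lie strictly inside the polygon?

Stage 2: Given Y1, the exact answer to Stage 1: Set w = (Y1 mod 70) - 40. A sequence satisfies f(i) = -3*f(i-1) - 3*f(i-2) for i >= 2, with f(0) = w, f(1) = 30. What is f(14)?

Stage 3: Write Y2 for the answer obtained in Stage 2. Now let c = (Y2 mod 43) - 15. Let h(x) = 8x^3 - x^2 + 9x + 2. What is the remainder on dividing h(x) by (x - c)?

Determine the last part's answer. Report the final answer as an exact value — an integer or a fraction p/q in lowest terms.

4106

Stage 1: cross terms: (3*-1 - 27*-12)=321, (27*10 - 17*-1)=287, (17*13 - 2*10)=201, (2*-12 - 3*13)=-63; twice the area = |746| = 746; area = 373; boundary points = 1 + 1 + 3 + 1 = 6; strictly interior points = area - boundary/2 + 1 = 371; answer 371
Stage 2: Y1 = 371; w = -19; f(2) = -3*(30) - 3*(-19) = -33; iterating: f(2)=-33, f(3)=9, f(4)=72, f(5)=-243, f(6)=513, f(7)=-810, f(8)=891, f(9)=-243, f(10)=-1944, f(11)=6561, f(12)=-13851, f(13)=21870, f(14)=-24057; answer -24057
Stage 3: Y2 = -24057; c = 8; remainder = value at the root: 8*(8)^3 - 1*(8)^2 + 9*(8)^1 + 2 = (4096) + (-64) + (72) + (2) = 4106; answer 4106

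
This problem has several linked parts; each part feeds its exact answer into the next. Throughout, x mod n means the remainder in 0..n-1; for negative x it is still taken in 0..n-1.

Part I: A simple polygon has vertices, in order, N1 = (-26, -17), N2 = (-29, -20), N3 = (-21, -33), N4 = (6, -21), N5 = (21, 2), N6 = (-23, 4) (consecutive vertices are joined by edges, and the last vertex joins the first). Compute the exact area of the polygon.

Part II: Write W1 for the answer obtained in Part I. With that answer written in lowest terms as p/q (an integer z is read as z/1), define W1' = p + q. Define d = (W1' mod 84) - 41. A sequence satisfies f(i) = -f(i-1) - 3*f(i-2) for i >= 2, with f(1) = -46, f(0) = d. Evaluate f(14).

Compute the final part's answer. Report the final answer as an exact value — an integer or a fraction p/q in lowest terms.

Part I: cross terms: (-26*-20 - -29*-17)=27, (-29*-33 - -21*-20)=537, (-21*-21 - 6*-33)=639, (6*2 - 21*-21)=453, (21*4 - -23*2)=130, (-23*-17 - -26*4)=495; twice the area = |2281| = 2281; area = 2281/2; answer 2281/2
Part II: W1 = 2281/2; threaded value p + q = 2283; d = -26; f(2) = -1*(-46) - 3*(-26) = 124; iterating: f(2)=124, f(3)=14, f(4)=-386, f(5)=344, f(6)=814, f(7)=-1846, f(8)=-596, f(9)=6134, f(10)=-4346, f(11)=-14056, f(12)=27094, f(13)=15074, f(14)=-96356; answer -96356

-96356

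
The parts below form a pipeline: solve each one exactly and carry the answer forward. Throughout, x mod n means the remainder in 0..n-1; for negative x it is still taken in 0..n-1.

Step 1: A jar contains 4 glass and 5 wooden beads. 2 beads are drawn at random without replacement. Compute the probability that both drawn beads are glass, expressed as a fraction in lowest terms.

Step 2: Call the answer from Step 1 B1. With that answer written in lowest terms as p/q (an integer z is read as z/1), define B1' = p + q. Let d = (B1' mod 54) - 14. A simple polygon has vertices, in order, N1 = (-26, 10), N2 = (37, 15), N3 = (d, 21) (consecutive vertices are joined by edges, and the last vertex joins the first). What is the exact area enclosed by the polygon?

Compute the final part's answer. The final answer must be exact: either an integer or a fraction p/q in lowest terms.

299

Step 1: total draws C(9,2) = 36; favorable C(4,2) = 6; P = 1/6; answer 1/6
Step 2: B1 = 1/6; threaded value p + q = 7; d = -7; cross terms: (-26*15 - 37*10)=-760, (37*21 - -7*15)=882, (-7*10 - -26*21)=476; twice the area = |598| = 598; area = 299; answer 299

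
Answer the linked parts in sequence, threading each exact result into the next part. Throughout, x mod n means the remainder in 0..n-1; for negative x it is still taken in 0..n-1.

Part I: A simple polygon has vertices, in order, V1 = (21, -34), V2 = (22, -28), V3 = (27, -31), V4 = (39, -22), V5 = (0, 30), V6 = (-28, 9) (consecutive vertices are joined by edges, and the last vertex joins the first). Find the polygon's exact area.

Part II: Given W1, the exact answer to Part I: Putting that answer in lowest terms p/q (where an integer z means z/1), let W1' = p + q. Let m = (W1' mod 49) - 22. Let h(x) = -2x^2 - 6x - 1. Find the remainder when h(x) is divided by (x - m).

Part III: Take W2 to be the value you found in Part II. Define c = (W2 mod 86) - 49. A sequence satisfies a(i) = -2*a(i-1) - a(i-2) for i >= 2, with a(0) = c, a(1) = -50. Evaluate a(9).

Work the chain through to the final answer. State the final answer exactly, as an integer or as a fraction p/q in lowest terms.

-530

Part I: cross terms: (21*-28 - 22*-34)=160, (22*-31 - 27*-28)=74, (27*-22 - 39*-31)=615, (39*30 - 0*-22)=1170, (0*9 - -28*30)=840, (-28*-34 - 21*9)=763; twice the area = |3622| = 3622; area = 1811; answer 1811
Part II: W1 = 1811; threaded value p + q = 1812; m = 26; remainder = value at the root: -2*(26)^2 - 6*(26)^1 - 1 = (-1352) + (-156) + (-1) = -1509; answer -1509
Part III: W2 = -1509; c = -10; a(2) = -2*(-50) - 1*(-10) = 110; iterating: a(2)=110, a(3)=-170, a(4)=230, a(5)=-290, a(6)=350, a(7)=-410, a(8)=470, a(9)=-530; answer -530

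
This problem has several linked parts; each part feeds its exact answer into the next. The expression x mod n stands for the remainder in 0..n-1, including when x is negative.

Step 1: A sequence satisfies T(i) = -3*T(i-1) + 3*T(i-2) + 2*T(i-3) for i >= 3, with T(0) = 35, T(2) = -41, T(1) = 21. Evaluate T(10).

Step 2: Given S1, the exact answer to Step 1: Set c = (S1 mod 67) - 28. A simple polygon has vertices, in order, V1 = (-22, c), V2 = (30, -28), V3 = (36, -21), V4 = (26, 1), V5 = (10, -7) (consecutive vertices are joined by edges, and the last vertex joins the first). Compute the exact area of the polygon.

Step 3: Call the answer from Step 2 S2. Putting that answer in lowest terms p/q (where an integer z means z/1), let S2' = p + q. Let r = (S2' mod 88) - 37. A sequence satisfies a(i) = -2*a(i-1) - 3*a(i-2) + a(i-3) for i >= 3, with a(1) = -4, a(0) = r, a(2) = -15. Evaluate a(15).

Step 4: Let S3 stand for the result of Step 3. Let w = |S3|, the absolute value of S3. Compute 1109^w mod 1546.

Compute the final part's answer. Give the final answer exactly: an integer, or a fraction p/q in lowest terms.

Step 1: T(3) = -3*(-41) + 3*(21) + 2*(35) = 256; iterating: T(3)=256, T(4)=-849, T(5)=3233, T(6)=-11734, T(7)=43203, T(8)=-158345, T(9)=581176, T(10)=-2132157; answer -2132157
Step 2: S1 = -2132157; c = 23; cross terms: (-22*-28 - 30*23)=-74, (30*-21 - 36*-28)=378, (36*1 - 26*-21)=582, (26*-7 - 10*1)=-192, (10*23 - -22*-7)=76; twice the area = |770| = 770; area = 385; answer 385
Step 3: S2 = 385; threaded value p + q = 386; r = -3; a(3) = -2*(-15) - 3*(-4) + 1*(-3) = 39; iterating: a(3)=39, a(4)=-37, a(5)=-58, a(6)=266, a(7)=-395, a(8)=-66, a(9)=1583, a(10)=-3363, a(11)=1911, a(12)=7850, a(13)=-24796, a(14)=27953, a(15)=26332; answer 26332
Step 4: S3 = 26332; w = 26332; squarings mod 1546: 1109^1=1109, 1109^2=811, 1109^4=671, 1109^8=355, 1109^16=799, 1109^32=1449, 1109^64=133, 1109^128=683, 1109^256=1143, 1109^512=79, 1109^1024=57, 1109^2048=157, 1109^4096=1459, 1109^8192=1385, 1109^16384=1185; 1109^26332 = 1109^4 * 1109^8 * 1109^16 * 1109^64 * 1109^128 * 1109^512 * 1109^1024 * 1109^8192 * 1109^16384 = 545 (mod 1546); answer 545

545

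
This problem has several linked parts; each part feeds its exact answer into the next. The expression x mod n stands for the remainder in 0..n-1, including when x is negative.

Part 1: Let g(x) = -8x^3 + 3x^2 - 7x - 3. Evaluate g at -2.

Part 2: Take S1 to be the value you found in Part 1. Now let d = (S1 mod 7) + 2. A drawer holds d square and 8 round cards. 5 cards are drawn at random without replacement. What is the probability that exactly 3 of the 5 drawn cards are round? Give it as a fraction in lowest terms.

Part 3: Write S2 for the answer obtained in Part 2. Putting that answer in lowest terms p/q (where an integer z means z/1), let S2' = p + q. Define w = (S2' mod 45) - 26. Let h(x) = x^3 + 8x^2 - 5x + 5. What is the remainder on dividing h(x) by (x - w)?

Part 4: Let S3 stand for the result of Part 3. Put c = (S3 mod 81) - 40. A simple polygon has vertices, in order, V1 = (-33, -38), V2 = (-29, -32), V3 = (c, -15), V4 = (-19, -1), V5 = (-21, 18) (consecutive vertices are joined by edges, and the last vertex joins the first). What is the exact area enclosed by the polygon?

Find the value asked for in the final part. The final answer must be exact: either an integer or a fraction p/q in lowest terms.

Part 1: -8*(-2)^3 + 3*(-2)^2 - 7*(-2)^1 - 3 = (64) + (12) + (14) + (-3) = 87; answer 87
Part 2: S1 = 87; d = 5; total draws C(13,5) = 1287; favorable C(8,3)*C(5,2) = 560; P = 560/1287; answer 560/1287
Part 3: S2 = 560/1287; threaded value p + q = 1847; w = -24; remainder = value at the root: 1*(-24)^3 + 8*(-24)^2 - 5*(-24)^1 + 5 = (-13824) + (4608) + (120) + (5) = -9091; answer -9091
Part 4: S3 = -9091; c = 22; cross terms: (-33*-32 - -29*-38)=-46, (-29*-15 - 22*-32)=1139, (22*-1 - -19*-15)=-307, (-19*18 - -21*-1)=-363, (-21*-38 - -33*18)=1392; twice the area = |1815| = 1815; area = 1815/2; answer 1815/2

1815/2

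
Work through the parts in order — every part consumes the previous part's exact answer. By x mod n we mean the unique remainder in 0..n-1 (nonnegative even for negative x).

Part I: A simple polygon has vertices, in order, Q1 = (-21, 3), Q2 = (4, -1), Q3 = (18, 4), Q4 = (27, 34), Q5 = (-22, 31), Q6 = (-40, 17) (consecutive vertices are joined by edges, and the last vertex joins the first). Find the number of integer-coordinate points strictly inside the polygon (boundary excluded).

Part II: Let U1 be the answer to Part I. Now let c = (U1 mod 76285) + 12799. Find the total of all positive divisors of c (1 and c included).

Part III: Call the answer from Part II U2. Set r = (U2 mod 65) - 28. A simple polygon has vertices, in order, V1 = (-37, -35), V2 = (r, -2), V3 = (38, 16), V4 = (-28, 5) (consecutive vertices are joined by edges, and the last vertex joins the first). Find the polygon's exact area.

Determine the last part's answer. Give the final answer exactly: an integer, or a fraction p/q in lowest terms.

1665

Part I: cross terms: (-21*-1 - 4*3)=9, (4*4 - 18*-1)=34, (18*34 - 27*4)=504, (27*31 - -22*34)=1585, (-22*17 - -40*31)=866, (-40*3 - -21*17)=237; twice the area = |3235| = 3235; area = 3235/2; boundary points = 1 + 1 + 3 + 1 + 2 + 1 = 9; strictly interior points = area - boundary/2 + 1 = 1614; answer 1614
Part II: U1 = 1614; c = 14413; 14413 = 7 * 29 * 71; sigma = (1 + 7) * (1 + 29) * (1 + 71) = 8 * 30 * 72 = 17280; answer 17280
Part III: U2 = 17280; r = 27; cross terms: (-37*-2 - 27*-35)=1019, (27*16 - 38*-2)=508, (38*5 - -28*16)=638, (-28*-35 - -37*5)=1165; twice the area = |3330| = 3330; area = 1665; answer 1665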